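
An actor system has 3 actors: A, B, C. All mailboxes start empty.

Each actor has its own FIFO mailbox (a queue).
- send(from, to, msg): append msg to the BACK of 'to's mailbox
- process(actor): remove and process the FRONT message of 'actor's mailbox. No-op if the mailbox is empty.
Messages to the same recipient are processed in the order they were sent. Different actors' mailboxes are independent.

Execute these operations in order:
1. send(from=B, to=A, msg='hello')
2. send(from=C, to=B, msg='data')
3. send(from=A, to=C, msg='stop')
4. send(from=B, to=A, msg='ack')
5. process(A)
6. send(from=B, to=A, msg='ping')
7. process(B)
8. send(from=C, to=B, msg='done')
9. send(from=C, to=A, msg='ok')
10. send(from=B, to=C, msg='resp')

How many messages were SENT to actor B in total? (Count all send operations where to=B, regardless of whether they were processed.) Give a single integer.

After 1 (send(from=B, to=A, msg='hello')): A:[hello] B:[] C:[]
After 2 (send(from=C, to=B, msg='data')): A:[hello] B:[data] C:[]
After 3 (send(from=A, to=C, msg='stop')): A:[hello] B:[data] C:[stop]
After 4 (send(from=B, to=A, msg='ack')): A:[hello,ack] B:[data] C:[stop]
After 5 (process(A)): A:[ack] B:[data] C:[stop]
After 6 (send(from=B, to=A, msg='ping')): A:[ack,ping] B:[data] C:[stop]
After 7 (process(B)): A:[ack,ping] B:[] C:[stop]
After 8 (send(from=C, to=B, msg='done')): A:[ack,ping] B:[done] C:[stop]
After 9 (send(from=C, to=A, msg='ok')): A:[ack,ping,ok] B:[done] C:[stop]
After 10 (send(from=B, to=C, msg='resp')): A:[ack,ping,ok] B:[done] C:[stop,resp]

Answer: 2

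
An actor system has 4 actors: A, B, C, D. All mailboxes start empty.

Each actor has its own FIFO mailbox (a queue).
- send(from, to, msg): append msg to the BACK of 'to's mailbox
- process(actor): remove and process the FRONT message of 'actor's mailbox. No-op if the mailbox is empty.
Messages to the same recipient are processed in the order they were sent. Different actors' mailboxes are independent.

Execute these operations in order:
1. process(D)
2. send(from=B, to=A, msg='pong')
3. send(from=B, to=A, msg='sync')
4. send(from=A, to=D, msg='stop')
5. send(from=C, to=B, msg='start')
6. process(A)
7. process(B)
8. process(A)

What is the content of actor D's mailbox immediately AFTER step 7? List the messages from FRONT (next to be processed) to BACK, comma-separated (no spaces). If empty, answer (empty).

After 1 (process(D)): A:[] B:[] C:[] D:[]
After 2 (send(from=B, to=A, msg='pong')): A:[pong] B:[] C:[] D:[]
After 3 (send(from=B, to=A, msg='sync')): A:[pong,sync] B:[] C:[] D:[]
After 4 (send(from=A, to=D, msg='stop')): A:[pong,sync] B:[] C:[] D:[stop]
After 5 (send(from=C, to=B, msg='start')): A:[pong,sync] B:[start] C:[] D:[stop]
After 6 (process(A)): A:[sync] B:[start] C:[] D:[stop]
After 7 (process(B)): A:[sync] B:[] C:[] D:[stop]

stop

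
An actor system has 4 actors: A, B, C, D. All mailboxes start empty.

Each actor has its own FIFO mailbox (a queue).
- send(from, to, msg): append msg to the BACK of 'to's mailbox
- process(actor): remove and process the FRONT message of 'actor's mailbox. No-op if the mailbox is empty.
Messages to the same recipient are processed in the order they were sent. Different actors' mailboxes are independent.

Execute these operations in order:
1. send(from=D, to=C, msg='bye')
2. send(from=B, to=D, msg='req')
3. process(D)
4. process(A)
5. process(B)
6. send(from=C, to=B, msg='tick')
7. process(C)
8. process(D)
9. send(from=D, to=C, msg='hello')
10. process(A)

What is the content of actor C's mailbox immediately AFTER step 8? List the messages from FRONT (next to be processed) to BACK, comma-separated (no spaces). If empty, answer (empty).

After 1 (send(from=D, to=C, msg='bye')): A:[] B:[] C:[bye] D:[]
After 2 (send(from=B, to=D, msg='req')): A:[] B:[] C:[bye] D:[req]
After 3 (process(D)): A:[] B:[] C:[bye] D:[]
After 4 (process(A)): A:[] B:[] C:[bye] D:[]
After 5 (process(B)): A:[] B:[] C:[bye] D:[]
After 6 (send(from=C, to=B, msg='tick')): A:[] B:[tick] C:[bye] D:[]
After 7 (process(C)): A:[] B:[tick] C:[] D:[]
After 8 (process(D)): A:[] B:[tick] C:[] D:[]

(empty)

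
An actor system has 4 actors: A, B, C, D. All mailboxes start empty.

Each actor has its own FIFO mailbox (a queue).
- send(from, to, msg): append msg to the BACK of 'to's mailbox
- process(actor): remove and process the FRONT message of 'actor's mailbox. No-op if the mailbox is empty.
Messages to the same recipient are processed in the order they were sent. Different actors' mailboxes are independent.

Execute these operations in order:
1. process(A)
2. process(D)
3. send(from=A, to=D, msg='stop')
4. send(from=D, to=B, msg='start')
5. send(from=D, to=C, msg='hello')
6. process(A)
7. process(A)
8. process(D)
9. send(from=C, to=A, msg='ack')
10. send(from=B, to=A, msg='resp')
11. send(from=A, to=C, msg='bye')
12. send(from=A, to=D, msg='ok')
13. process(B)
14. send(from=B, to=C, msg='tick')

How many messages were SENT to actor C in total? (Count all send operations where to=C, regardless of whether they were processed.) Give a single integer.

Answer: 3

Derivation:
After 1 (process(A)): A:[] B:[] C:[] D:[]
After 2 (process(D)): A:[] B:[] C:[] D:[]
After 3 (send(from=A, to=D, msg='stop')): A:[] B:[] C:[] D:[stop]
After 4 (send(from=D, to=B, msg='start')): A:[] B:[start] C:[] D:[stop]
After 5 (send(from=D, to=C, msg='hello')): A:[] B:[start] C:[hello] D:[stop]
After 6 (process(A)): A:[] B:[start] C:[hello] D:[stop]
After 7 (process(A)): A:[] B:[start] C:[hello] D:[stop]
After 8 (process(D)): A:[] B:[start] C:[hello] D:[]
After 9 (send(from=C, to=A, msg='ack')): A:[ack] B:[start] C:[hello] D:[]
After 10 (send(from=B, to=A, msg='resp')): A:[ack,resp] B:[start] C:[hello] D:[]
After 11 (send(from=A, to=C, msg='bye')): A:[ack,resp] B:[start] C:[hello,bye] D:[]
After 12 (send(from=A, to=D, msg='ok')): A:[ack,resp] B:[start] C:[hello,bye] D:[ok]
After 13 (process(B)): A:[ack,resp] B:[] C:[hello,bye] D:[ok]
After 14 (send(from=B, to=C, msg='tick')): A:[ack,resp] B:[] C:[hello,bye,tick] D:[ok]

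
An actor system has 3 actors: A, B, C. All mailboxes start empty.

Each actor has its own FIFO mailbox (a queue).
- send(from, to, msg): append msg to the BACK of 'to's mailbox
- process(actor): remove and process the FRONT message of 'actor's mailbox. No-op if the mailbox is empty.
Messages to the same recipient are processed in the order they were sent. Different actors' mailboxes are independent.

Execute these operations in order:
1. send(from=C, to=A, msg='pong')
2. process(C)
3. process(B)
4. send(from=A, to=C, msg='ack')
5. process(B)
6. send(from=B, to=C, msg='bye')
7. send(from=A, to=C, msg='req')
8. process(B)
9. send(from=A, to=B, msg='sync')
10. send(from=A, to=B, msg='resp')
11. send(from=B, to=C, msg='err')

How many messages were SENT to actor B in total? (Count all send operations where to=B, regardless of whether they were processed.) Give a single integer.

Answer: 2

Derivation:
After 1 (send(from=C, to=A, msg='pong')): A:[pong] B:[] C:[]
After 2 (process(C)): A:[pong] B:[] C:[]
After 3 (process(B)): A:[pong] B:[] C:[]
After 4 (send(from=A, to=C, msg='ack')): A:[pong] B:[] C:[ack]
After 5 (process(B)): A:[pong] B:[] C:[ack]
After 6 (send(from=B, to=C, msg='bye')): A:[pong] B:[] C:[ack,bye]
After 7 (send(from=A, to=C, msg='req')): A:[pong] B:[] C:[ack,bye,req]
After 8 (process(B)): A:[pong] B:[] C:[ack,bye,req]
After 9 (send(from=A, to=B, msg='sync')): A:[pong] B:[sync] C:[ack,bye,req]
After 10 (send(from=A, to=B, msg='resp')): A:[pong] B:[sync,resp] C:[ack,bye,req]
After 11 (send(from=B, to=C, msg='err')): A:[pong] B:[sync,resp] C:[ack,bye,req,err]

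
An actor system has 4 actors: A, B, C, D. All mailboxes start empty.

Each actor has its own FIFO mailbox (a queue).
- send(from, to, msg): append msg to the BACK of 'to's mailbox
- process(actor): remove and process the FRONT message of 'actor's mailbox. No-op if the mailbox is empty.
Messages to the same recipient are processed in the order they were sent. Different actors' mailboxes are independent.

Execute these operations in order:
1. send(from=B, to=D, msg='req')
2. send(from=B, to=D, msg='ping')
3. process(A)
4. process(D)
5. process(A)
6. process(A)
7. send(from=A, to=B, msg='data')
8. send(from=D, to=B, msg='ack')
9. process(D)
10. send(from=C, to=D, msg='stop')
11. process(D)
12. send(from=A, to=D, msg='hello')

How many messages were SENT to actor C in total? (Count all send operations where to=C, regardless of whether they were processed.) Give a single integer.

After 1 (send(from=B, to=D, msg='req')): A:[] B:[] C:[] D:[req]
After 2 (send(from=B, to=D, msg='ping')): A:[] B:[] C:[] D:[req,ping]
After 3 (process(A)): A:[] B:[] C:[] D:[req,ping]
After 4 (process(D)): A:[] B:[] C:[] D:[ping]
After 5 (process(A)): A:[] B:[] C:[] D:[ping]
After 6 (process(A)): A:[] B:[] C:[] D:[ping]
After 7 (send(from=A, to=B, msg='data')): A:[] B:[data] C:[] D:[ping]
After 8 (send(from=D, to=B, msg='ack')): A:[] B:[data,ack] C:[] D:[ping]
After 9 (process(D)): A:[] B:[data,ack] C:[] D:[]
After 10 (send(from=C, to=D, msg='stop')): A:[] B:[data,ack] C:[] D:[stop]
After 11 (process(D)): A:[] B:[data,ack] C:[] D:[]
After 12 (send(from=A, to=D, msg='hello')): A:[] B:[data,ack] C:[] D:[hello]

Answer: 0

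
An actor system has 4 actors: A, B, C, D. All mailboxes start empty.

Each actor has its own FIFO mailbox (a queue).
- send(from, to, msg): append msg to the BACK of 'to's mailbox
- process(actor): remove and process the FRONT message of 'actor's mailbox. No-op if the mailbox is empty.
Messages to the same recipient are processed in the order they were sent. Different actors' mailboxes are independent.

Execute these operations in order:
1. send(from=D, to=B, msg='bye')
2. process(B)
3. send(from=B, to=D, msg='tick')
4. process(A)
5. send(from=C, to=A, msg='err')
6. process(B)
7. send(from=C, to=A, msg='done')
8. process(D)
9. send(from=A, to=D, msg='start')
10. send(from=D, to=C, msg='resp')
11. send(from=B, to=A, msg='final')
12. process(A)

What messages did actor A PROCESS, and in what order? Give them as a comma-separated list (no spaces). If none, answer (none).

Answer: err

Derivation:
After 1 (send(from=D, to=B, msg='bye')): A:[] B:[bye] C:[] D:[]
After 2 (process(B)): A:[] B:[] C:[] D:[]
After 3 (send(from=B, to=D, msg='tick')): A:[] B:[] C:[] D:[tick]
After 4 (process(A)): A:[] B:[] C:[] D:[tick]
After 5 (send(from=C, to=A, msg='err')): A:[err] B:[] C:[] D:[tick]
After 6 (process(B)): A:[err] B:[] C:[] D:[tick]
After 7 (send(from=C, to=A, msg='done')): A:[err,done] B:[] C:[] D:[tick]
After 8 (process(D)): A:[err,done] B:[] C:[] D:[]
After 9 (send(from=A, to=D, msg='start')): A:[err,done] B:[] C:[] D:[start]
After 10 (send(from=D, to=C, msg='resp')): A:[err,done] B:[] C:[resp] D:[start]
After 11 (send(from=B, to=A, msg='final')): A:[err,done,final] B:[] C:[resp] D:[start]
After 12 (process(A)): A:[done,final] B:[] C:[resp] D:[start]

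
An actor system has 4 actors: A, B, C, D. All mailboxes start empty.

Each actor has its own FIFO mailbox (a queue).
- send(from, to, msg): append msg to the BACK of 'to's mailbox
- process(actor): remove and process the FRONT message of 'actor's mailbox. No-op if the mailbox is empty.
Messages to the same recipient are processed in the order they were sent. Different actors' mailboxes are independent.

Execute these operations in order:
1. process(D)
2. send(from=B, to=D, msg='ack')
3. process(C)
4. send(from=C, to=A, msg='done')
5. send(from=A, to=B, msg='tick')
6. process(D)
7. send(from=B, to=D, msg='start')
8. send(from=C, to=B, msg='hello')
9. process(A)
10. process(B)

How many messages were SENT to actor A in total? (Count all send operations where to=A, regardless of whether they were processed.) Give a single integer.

Answer: 1

Derivation:
After 1 (process(D)): A:[] B:[] C:[] D:[]
After 2 (send(from=B, to=D, msg='ack')): A:[] B:[] C:[] D:[ack]
After 3 (process(C)): A:[] B:[] C:[] D:[ack]
After 4 (send(from=C, to=A, msg='done')): A:[done] B:[] C:[] D:[ack]
After 5 (send(from=A, to=B, msg='tick')): A:[done] B:[tick] C:[] D:[ack]
After 6 (process(D)): A:[done] B:[tick] C:[] D:[]
After 7 (send(from=B, to=D, msg='start')): A:[done] B:[tick] C:[] D:[start]
After 8 (send(from=C, to=B, msg='hello')): A:[done] B:[tick,hello] C:[] D:[start]
After 9 (process(A)): A:[] B:[tick,hello] C:[] D:[start]
After 10 (process(B)): A:[] B:[hello] C:[] D:[start]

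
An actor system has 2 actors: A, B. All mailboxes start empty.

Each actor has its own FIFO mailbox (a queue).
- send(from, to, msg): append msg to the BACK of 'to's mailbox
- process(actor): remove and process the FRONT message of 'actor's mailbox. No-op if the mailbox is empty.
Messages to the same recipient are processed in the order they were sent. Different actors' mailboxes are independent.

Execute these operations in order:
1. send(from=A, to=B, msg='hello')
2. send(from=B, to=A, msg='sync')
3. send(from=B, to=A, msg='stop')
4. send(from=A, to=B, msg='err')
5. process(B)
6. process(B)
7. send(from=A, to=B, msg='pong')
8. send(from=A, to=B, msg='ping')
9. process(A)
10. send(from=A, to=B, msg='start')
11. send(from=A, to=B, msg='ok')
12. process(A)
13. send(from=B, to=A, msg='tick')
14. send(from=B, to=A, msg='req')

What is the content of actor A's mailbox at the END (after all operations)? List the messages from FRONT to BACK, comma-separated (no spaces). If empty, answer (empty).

After 1 (send(from=A, to=B, msg='hello')): A:[] B:[hello]
After 2 (send(from=B, to=A, msg='sync')): A:[sync] B:[hello]
After 3 (send(from=B, to=A, msg='stop')): A:[sync,stop] B:[hello]
After 4 (send(from=A, to=B, msg='err')): A:[sync,stop] B:[hello,err]
After 5 (process(B)): A:[sync,stop] B:[err]
After 6 (process(B)): A:[sync,stop] B:[]
After 7 (send(from=A, to=B, msg='pong')): A:[sync,stop] B:[pong]
After 8 (send(from=A, to=B, msg='ping')): A:[sync,stop] B:[pong,ping]
After 9 (process(A)): A:[stop] B:[pong,ping]
After 10 (send(from=A, to=B, msg='start')): A:[stop] B:[pong,ping,start]
After 11 (send(from=A, to=B, msg='ok')): A:[stop] B:[pong,ping,start,ok]
After 12 (process(A)): A:[] B:[pong,ping,start,ok]
After 13 (send(from=B, to=A, msg='tick')): A:[tick] B:[pong,ping,start,ok]
After 14 (send(from=B, to=A, msg='req')): A:[tick,req] B:[pong,ping,start,ok]

Answer: tick,req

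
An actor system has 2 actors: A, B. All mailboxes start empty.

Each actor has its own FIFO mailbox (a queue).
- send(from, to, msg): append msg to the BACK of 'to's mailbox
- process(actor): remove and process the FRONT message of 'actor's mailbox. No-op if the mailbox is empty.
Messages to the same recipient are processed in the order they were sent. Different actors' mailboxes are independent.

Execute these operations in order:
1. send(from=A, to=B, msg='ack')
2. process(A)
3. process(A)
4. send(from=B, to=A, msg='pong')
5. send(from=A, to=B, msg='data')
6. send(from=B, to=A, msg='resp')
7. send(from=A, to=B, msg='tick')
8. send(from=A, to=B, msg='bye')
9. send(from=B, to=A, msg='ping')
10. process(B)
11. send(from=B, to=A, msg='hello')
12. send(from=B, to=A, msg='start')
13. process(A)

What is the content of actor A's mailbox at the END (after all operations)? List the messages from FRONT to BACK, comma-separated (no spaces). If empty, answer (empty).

After 1 (send(from=A, to=B, msg='ack')): A:[] B:[ack]
After 2 (process(A)): A:[] B:[ack]
After 3 (process(A)): A:[] B:[ack]
After 4 (send(from=B, to=A, msg='pong')): A:[pong] B:[ack]
After 5 (send(from=A, to=B, msg='data')): A:[pong] B:[ack,data]
After 6 (send(from=B, to=A, msg='resp')): A:[pong,resp] B:[ack,data]
After 7 (send(from=A, to=B, msg='tick')): A:[pong,resp] B:[ack,data,tick]
After 8 (send(from=A, to=B, msg='bye')): A:[pong,resp] B:[ack,data,tick,bye]
After 9 (send(from=B, to=A, msg='ping')): A:[pong,resp,ping] B:[ack,data,tick,bye]
After 10 (process(B)): A:[pong,resp,ping] B:[data,tick,bye]
After 11 (send(from=B, to=A, msg='hello')): A:[pong,resp,ping,hello] B:[data,tick,bye]
After 12 (send(from=B, to=A, msg='start')): A:[pong,resp,ping,hello,start] B:[data,tick,bye]
After 13 (process(A)): A:[resp,ping,hello,start] B:[data,tick,bye]

Answer: resp,ping,hello,start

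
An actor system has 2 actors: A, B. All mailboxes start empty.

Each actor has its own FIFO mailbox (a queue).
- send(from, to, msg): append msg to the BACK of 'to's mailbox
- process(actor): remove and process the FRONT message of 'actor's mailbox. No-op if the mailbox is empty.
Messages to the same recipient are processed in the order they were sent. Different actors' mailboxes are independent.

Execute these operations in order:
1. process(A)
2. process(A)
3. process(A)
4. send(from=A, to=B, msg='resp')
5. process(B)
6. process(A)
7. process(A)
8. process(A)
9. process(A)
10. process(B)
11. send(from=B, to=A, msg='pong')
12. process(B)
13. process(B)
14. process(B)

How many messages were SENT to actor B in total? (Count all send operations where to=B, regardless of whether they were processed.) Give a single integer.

Answer: 1

Derivation:
After 1 (process(A)): A:[] B:[]
After 2 (process(A)): A:[] B:[]
After 3 (process(A)): A:[] B:[]
After 4 (send(from=A, to=B, msg='resp')): A:[] B:[resp]
After 5 (process(B)): A:[] B:[]
After 6 (process(A)): A:[] B:[]
After 7 (process(A)): A:[] B:[]
After 8 (process(A)): A:[] B:[]
After 9 (process(A)): A:[] B:[]
After 10 (process(B)): A:[] B:[]
After 11 (send(from=B, to=A, msg='pong')): A:[pong] B:[]
After 12 (process(B)): A:[pong] B:[]
After 13 (process(B)): A:[pong] B:[]
After 14 (process(B)): A:[pong] B:[]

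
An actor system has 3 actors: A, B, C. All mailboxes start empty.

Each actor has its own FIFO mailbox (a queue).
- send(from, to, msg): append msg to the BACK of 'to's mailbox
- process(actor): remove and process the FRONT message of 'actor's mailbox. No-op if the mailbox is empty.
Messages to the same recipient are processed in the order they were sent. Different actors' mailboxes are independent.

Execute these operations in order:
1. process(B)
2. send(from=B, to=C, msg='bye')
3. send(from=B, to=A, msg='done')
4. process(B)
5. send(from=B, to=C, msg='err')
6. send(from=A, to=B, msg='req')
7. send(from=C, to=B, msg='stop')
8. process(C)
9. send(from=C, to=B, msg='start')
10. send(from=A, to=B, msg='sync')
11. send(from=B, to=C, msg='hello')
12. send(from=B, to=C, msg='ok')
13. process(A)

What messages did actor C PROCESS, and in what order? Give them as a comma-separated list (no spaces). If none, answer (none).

Answer: bye

Derivation:
After 1 (process(B)): A:[] B:[] C:[]
After 2 (send(from=B, to=C, msg='bye')): A:[] B:[] C:[bye]
After 3 (send(from=B, to=A, msg='done')): A:[done] B:[] C:[bye]
After 4 (process(B)): A:[done] B:[] C:[bye]
After 5 (send(from=B, to=C, msg='err')): A:[done] B:[] C:[bye,err]
After 6 (send(from=A, to=B, msg='req')): A:[done] B:[req] C:[bye,err]
After 7 (send(from=C, to=B, msg='stop')): A:[done] B:[req,stop] C:[bye,err]
After 8 (process(C)): A:[done] B:[req,stop] C:[err]
After 9 (send(from=C, to=B, msg='start')): A:[done] B:[req,stop,start] C:[err]
After 10 (send(from=A, to=B, msg='sync')): A:[done] B:[req,stop,start,sync] C:[err]
After 11 (send(from=B, to=C, msg='hello')): A:[done] B:[req,stop,start,sync] C:[err,hello]
After 12 (send(from=B, to=C, msg='ok')): A:[done] B:[req,stop,start,sync] C:[err,hello,ok]
After 13 (process(A)): A:[] B:[req,stop,start,sync] C:[err,hello,ok]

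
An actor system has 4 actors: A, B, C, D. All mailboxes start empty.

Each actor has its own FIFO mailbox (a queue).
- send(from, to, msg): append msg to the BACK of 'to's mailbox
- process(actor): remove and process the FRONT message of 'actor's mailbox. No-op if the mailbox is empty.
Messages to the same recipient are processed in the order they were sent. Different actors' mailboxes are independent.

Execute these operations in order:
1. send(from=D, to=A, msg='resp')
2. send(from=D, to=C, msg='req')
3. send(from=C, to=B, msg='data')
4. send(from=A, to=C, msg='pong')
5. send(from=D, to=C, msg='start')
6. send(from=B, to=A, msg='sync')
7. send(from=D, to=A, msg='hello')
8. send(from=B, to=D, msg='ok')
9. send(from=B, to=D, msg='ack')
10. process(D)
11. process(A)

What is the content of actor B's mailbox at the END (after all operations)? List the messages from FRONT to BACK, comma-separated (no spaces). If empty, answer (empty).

After 1 (send(from=D, to=A, msg='resp')): A:[resp] B:[] C:[] D:[]
After 2 (send(from=D, to=C, msg='req')): A:[resp] B:[] C:[req] D:[]
After 3 (send(from=C, to=B, msg='data')): A:[resp] B:[data] C:[req] D:[]
After 4 (send(from=A, to=C, msg='pong')): A:[resp] B:[data] C:[req,pong] D:[]
After 5 (send(from=D, to=C, msg='start')): A:[resp] B:[data] C:[req,pong,start] D:[]
After 6 (send(from=B, to=A, msg='sync')): A:[resp,sync] B:[data] C:[req,pong,start] D:[]
After 7 (send(from=D, to=A, msg='hello')): A:[resp,sync,hello] B:[data] C:[req,pong,start] D:[]
After 8 (send(from=B, to=D, msg='ok')): A:[resp,sync,hello] B:[data] C:[req,pong,start] D:[ok]
After 9 (send(from=B, to=D, msg='ack')): A:[resp,sync,hello] B:[data] C:[req,pong,start] D:[ok,ack]
After 10 (process(D)): A:[resp,sync,hello] B:[data] C:[req,pong,start] D:[ack]
After 11 (process(A)): A:[sync,hello] B:[data] C:[req,pong,start] D:[ack]

Answer: data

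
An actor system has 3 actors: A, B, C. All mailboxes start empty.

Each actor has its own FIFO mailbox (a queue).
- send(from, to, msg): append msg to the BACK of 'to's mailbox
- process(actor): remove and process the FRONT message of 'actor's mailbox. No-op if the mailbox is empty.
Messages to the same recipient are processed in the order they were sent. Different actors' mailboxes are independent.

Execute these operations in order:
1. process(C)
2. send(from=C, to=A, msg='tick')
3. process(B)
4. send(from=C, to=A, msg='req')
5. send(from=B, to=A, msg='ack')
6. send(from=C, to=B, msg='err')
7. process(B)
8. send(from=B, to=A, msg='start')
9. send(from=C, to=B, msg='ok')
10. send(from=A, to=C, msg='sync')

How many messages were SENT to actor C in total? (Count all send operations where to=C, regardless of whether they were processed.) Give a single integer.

Answer: 1

Derivation:
After 1 (process(C)): A:[] B:[] C:[]
After 2 (send(from=C, to=A, msg='tick')): A:[tick] B:[] C:[]
After 3 (process(B)): A:[tick] B:[] C:[]
After 4 (send(from=C, to=A, msg='req')): A:[tick,req] B:[] C:[]
After 5 (send(from=B, to=A, msg='ack')): A:[tick,req,ack] B:[] C:[]
After 6 (send(from=C, to=B, msg='err')): A:[tick,req,ack] B:[err] C:[]
After 7 (process(B)): A:[tick,req,ack] B:[] C:[]
After 8 (send(from=B, to=A, msg='start')): A:[tick,req,ack,start] B:[] C:[]
After 9 (send(from=C, to=B, msg='ok')): A:[tick,req,ack,start] B:[ok] C:[]
After 10 (send(from=A, to=C, msg='sync')): A:[tick,req,ack,start] B:[ok] C:[sync]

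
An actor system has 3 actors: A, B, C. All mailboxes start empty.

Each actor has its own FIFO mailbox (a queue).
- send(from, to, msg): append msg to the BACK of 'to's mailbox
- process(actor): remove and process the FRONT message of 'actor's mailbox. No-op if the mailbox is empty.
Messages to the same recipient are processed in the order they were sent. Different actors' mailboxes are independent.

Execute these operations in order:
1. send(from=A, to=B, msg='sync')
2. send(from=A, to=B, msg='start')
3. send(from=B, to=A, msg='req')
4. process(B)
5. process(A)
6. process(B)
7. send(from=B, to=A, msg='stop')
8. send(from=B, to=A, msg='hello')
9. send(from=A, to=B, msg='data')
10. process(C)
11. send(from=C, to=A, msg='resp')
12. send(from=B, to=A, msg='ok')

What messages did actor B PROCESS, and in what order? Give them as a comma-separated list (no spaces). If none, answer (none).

After 1 (send(from=A, to=B, msg='sync')): A:[] B:[sync] C:[]
After 2 (send(from=A, to=B, msg='start')): A:[] B:[sync,start] C:[]
After 3 (send(from=B, to=A, msg='req')): A:[req] B:[sync,start] C:[]
After 4 (process(B)): A:[req] B:[start] C:[]
After 5 (process(A)): A:[] B:[start] C:[]
After 6 (process(B)): A:[] B:[] C:[]
After 7 (send(from=B, to=A, msg='stop')): A:[stop] B:[] C:[]
After 8 (send(from=B, to=A, msg='hello')): A:[stop,hello] B:[] C:[]
After 9 (send(from=A, to=B, msg='data')): A:[stop,hello] B:[data] C:[]
After 10 (process(C)): A:[stop,hello] B:[data] C:[]
After 11 (send(from=C, to=A, msg='resp')): A:[stop,hello,resp] B:[data] C:[]
After 12 (send(from=B, to=A, msg='ok')): A:[stop,hello,resp,ok] B:[data] C:[]

Answer: sync,start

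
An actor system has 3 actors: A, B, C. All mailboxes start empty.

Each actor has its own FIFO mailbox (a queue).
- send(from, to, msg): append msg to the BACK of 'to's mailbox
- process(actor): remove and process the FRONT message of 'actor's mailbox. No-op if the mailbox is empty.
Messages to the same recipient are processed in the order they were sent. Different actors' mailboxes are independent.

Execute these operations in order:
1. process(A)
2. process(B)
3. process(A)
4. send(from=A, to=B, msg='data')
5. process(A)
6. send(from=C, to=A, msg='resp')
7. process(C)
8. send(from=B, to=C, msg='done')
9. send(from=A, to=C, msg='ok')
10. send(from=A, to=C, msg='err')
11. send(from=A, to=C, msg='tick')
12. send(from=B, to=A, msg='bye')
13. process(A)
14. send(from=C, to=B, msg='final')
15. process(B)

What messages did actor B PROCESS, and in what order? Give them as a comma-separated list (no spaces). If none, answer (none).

Answer: data

Derivation:
After 1 (process(A)): A:[] B:[] C:[]
After 2 (process(B)): A:[] B:[] C:[]
After 3 (process(A)): A:[] B:[] C:[]
After 4 (send(from=A, to=B, msg='data')): A:[] B:[data] C:[]
After 5 (process(A)): A:[] B:[data] C:[]
After 6 (send(from=C, to=A, msg='resp')): A:[resp] B:[data] C:[]
After 7 (process(C)): A:[resp] B:[data] C:[]
After 8 (send(from=B, to=C, msg='done')): A:[resp] B:[data] C:[done]
After 9 (send(from=A, to=C, msg='ok')): A:[resp] B:[data] C:[done,ok]
After 10 (send(from=A, to=C, msg='err')): A:[resp] B:[data] C:[done,ok,err]
After 11 (send(from=A, to=C, msg='tick')): A:[resp] B:[data] C:[done,ok,err,tick]
After 12 (send(from=B, to=A, msg='bye')): A:[resp,bye] B:[data] C:[done,ok,err,tick]
After 13 (process(A)): A:[bye] B:[data] C:[done,ok,err,tick]
After 14 (send(from=C, to=B, msg='final')): A:[bye] B:[data,final] C:[done,ok,err,tick]
After 15 (process(B)): A:[bye] B:[final] C:[done,ok,err,tick]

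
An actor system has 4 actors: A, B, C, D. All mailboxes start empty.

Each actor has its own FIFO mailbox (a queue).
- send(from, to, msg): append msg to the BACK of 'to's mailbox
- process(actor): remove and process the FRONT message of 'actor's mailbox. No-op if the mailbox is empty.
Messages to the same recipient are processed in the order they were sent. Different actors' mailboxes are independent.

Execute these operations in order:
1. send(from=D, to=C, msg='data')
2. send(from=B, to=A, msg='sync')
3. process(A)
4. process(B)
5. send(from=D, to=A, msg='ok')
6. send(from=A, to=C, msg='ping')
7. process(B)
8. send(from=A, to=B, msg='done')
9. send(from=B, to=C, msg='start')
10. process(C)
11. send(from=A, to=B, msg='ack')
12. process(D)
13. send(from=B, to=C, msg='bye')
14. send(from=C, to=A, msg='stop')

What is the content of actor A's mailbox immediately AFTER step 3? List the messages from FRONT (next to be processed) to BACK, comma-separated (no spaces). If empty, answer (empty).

After 1 (send(from=D, to=C, msg='data')): A:[] B:[] C:[data] D:[]
After 2 (send(from=B, to=A, msg='sync')): A:[sync] B:[] C:[data] D:[]
After 3 (process(A)): A:[] B:[] C:[data] D:[]

(empty)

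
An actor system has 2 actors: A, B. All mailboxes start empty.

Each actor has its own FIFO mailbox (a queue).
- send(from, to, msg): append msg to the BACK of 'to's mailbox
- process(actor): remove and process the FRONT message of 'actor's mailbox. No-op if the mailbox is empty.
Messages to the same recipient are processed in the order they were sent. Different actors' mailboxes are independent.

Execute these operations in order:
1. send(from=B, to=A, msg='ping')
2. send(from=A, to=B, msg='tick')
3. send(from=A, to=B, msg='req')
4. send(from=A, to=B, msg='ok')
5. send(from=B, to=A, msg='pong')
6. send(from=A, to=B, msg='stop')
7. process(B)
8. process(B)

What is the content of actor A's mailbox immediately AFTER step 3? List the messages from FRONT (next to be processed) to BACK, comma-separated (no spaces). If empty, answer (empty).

After 1 (send(from=B, to=A, msg='ping')): A:[ping] B:[]
After 2 (send(from=A, to=B, msg='tick')): A:[ping] B:[tick]
After 3 (send(from=A, to=B, msg='req')): A:[ping] B:[tick,req]

ping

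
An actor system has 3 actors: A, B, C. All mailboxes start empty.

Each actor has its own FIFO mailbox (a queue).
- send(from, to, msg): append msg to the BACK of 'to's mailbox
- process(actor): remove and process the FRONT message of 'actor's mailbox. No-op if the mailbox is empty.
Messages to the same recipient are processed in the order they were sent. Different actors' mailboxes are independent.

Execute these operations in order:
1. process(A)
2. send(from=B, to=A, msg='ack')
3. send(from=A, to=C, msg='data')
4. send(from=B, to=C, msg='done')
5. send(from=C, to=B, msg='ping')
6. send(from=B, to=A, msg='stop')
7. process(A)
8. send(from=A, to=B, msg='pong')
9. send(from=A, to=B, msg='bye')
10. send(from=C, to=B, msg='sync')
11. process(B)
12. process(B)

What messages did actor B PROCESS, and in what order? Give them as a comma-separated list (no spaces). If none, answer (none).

Answer: ping,pong

Derivation:
After 1 (process(A)): A:[] B:[] C:[]
After 2 (send(from=B, to=A, msg='ack')): A:[ack] B:[] C:[]
After 3 (send(from=A, to=C, msg='data')): A:[ack] B:[] C:[data]
After 4 (send(from=B, to=C, msg='done')): A:[ack] B:[] C:[data,done]
After 5 (send(from=C, to=B, msg='ping')): A:[ack] B:[ping] C:[data,done]
After 6 (send(from=B, to=A, msg='stop')): A:[ack,stop] B:[ping] C:[data,done]
After 7 (process(A)): A:[stop] B:[ping] C:[data,done]
After 8 (send(from=A, to=B, msg='pong')): A:[stop] B:[ping,pong] C:[data,done]
After 9 (send(from=A, to=B, msg='bye')): A:[stop] B:[ping,pong,bye] C:[data,done]
After 10 (send(from=C, to=B, msg='sync')): A:[stop] B:[ping,pong,bye,sync] C:[data,done]
After 11 (process(B)): A:[stop] B:[pong,bye,sync] C:[data,done]
After 12 (process(B)): A:[stop] B:[bye,sync] C:[data,done]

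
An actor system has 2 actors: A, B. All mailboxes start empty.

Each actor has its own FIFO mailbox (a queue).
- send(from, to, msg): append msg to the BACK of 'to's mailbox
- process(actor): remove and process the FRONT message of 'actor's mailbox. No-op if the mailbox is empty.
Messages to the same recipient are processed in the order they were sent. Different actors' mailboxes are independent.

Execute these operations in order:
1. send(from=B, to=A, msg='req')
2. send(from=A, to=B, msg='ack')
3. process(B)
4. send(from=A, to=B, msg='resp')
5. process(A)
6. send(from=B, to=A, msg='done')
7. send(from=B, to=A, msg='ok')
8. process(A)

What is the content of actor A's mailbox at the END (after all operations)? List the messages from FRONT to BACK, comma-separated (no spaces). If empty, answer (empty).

After 1 (send(from=B, to=A, msg='req')): A:[req] B:[]
After 2 (send(from=A, to=B, msg='ack')): A:[req] B:[ack]
After 3 (process(B)): A:[req] B:[]
After 4 (send(from=A, to=B, msg='resp')): A:[req] B:[resp]
After 5 (process(A)): A:[] B:[resp]
After 6 (send(from=B, to=A, msg='done')): A:[done] B:[resp]
After 7 (send(from=B, to=A, msg='ok')): A:[done,ok] B:[resp]
After 8 (process(A)): A:[ok] B:[resp]

Answer: ok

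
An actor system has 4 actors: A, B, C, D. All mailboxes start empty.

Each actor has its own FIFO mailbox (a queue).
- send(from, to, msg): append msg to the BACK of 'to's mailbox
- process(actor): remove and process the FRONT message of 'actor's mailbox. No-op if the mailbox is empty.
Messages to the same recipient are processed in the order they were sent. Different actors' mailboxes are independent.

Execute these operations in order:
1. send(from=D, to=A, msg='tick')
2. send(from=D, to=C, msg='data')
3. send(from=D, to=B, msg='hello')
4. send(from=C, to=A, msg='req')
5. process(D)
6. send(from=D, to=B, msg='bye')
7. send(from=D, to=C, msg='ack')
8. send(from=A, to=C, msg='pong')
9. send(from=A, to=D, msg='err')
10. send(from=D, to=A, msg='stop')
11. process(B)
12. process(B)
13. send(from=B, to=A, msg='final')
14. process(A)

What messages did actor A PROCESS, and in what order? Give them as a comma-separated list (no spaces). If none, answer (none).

Answer: tick

Derivation:
After 1 (send(from=D, to=A, msg='tick')): A:[tick] B:[] C:[] D:[]
After 2 (send(from=D, to=C, msg='data')): A:[tick] B:[] C:[data] D:[]
After 3 (send(from=D, to=B, msg='hello')): A:[tick] B:[hello] C:[data] D:[]
After 4 (send(from=C, to=A, msg='req')): A:[tick,req] B:[hello] C:[data] D:[]
After 5 (process(D)): A:[tick,req] B:[hello] C:[data] D:[]
After 6 (send(from=D, to=B, msg='bye')): A:[tick,req] B:[hello,bye] C:[data] D:[]
After 7 (send(from=D, to=C, msg='ack')): A:[tick,req] B:[hello,bye] C:[data,ack] D:[]
After 8 (send(from=A, to=C, msg='pong')): A:[tick,req] B:[hello,bye] C:[data,ack,pong] D:[]
After 9 (send(from=A, to=D, msg='err')): A:[tick,req] B:[hello,bye] C:[data,ack,pong] D:[err]
After 10 (send(from=D, to=A, msg='stop')): A:[tick,req,stop] B:[hello,bye] C:[data,ack,pong] D:[err]
After 11 (process(B)): A:[tick,req,stop] B:[bye] C:[data,ack,pong] D:[err]
After 12 (process(B)): A:[tick,req,stop] B:[] C:[data,ack,pong] D:[err]
After 13 (send(from=B, to=A, msg='final')): A:[tick,req,stop,final] B:[] C:[data,ack,pong] D:[err]
After 14 (process(A)): A:[req,stop,final] B:[] C:[data,ack,pong] D:[err]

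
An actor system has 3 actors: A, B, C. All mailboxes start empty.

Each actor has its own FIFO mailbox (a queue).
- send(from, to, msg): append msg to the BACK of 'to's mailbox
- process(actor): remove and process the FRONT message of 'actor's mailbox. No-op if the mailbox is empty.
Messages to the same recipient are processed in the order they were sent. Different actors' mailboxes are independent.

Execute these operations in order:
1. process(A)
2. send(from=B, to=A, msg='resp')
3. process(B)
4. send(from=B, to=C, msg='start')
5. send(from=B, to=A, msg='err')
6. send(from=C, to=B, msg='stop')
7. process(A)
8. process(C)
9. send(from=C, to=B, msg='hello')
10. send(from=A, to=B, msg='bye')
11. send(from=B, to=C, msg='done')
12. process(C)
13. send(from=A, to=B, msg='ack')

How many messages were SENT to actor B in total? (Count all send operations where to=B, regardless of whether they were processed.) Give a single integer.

After 1 (process(A)): A:[] B:[] C:[]
After 2 (send(from=B, to=A, msg='resp')): A:[resp] B:[] C:[]
After 3 (process(B)): A:[resp] B:[] C:[]
After 4 (send(from=B, to=C, msg='start')): A:[resp] B:[] C:[start]
After 5 (send(from=B, to=A, msg='err')): A:[resp,err] B:[] C:[start]
After 6 (send(from=C, to=B, msg='stop')): A:[resp,err] B:[stop] C:[start]
After 7 (process(A)): A:[err] B:[stop] C:[start]
After 8 (process(C)): A:[err] B:[stop] C:[]
After 9 (send(from=C, to=B, msg='hello')): A:[err] B:[stop,hello] C:[]
After 10 (send(from=A, to=B, msg='bye')): A:[err] B:[stop,hello,bye] C:[]
After 11 (send(from=B, to=C, msg='done')): A:[err] B:[stop,hello,bye] C:[done]
After 12 (process(C)): A:[err] B:[stop,hello,bye] C:[]
After 13 (send(from=A, to=B, msg='ack')): A:[err] B:[stop,hello,bye,ack] C:[]

Answer: 4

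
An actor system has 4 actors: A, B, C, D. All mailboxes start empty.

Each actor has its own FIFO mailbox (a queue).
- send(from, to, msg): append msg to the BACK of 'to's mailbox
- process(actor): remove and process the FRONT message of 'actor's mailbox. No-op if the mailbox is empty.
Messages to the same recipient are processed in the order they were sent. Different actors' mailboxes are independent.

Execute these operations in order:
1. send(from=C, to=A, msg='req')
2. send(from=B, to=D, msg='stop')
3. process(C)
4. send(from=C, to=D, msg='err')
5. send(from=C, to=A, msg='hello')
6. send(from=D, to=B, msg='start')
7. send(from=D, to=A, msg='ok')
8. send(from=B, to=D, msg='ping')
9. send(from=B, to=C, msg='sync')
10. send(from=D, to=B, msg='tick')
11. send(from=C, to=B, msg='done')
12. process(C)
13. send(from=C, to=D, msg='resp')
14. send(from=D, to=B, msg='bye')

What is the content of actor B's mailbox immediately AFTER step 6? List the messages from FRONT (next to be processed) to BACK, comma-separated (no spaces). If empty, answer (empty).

After 1 (send(from=C, to=A, msg='req')): A:[req] B:[] C:[] D:[]
After 2 (send(from=B, to=D, msg='stop')): A:[req] B:[] C:[] D:[stop]
After 3 (process(C)): A:[req] B:[] C:[] D:[stop]
After 4 (send(from=C, to=D, msg='err')): A:[req] B:[] C:[] D:[stop,err]
After 5 (send(from=C, to=A, msg='hello')): A:[req,hello] B:[] C:[] D:[stop,err]
After 6 (send(from=D, to=B, msg='start')): A:[req,hello] B:[start] C:[] D:[stop,err]

start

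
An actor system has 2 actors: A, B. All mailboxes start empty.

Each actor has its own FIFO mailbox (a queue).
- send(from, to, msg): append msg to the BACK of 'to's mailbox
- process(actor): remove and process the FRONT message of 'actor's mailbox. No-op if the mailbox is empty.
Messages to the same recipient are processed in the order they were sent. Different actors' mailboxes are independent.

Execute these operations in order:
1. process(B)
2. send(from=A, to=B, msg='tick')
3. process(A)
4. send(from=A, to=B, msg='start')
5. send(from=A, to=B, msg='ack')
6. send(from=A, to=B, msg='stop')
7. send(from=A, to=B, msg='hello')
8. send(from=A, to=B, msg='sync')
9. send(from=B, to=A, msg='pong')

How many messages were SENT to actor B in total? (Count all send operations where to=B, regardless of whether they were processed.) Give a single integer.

After 1 (process(B)): A:[] B:[]
After 2 (send(from=A, to=B, msg='tick')): A:[] B:[tick]
After 3 (process(A)): A:[] B:[tick]
After 4 (send(from=A, to=B, msg='start')): A:[] B:[tick,start]
After 5 (send(from=A, to=B, msg='ack')): A:[] B:[tick,start,ack]
After 6 (send(from=A, to=B, msg='stop')): A:[] B:[tick,start,ack,stop]
After 7 (send(from=A, to=B, msg='hello')): A:[] B:[tick,start,ack,stop,hello]
After 8 (send(from=A, to=B, msg='sync')): A:[] B:[tick,start,ack,stop,hello,sync]
After 9 (send(from=B, to=A, msg='pong')): A:[pong] B:[tick,start,ack,stop,hello,sync]

Answer: 6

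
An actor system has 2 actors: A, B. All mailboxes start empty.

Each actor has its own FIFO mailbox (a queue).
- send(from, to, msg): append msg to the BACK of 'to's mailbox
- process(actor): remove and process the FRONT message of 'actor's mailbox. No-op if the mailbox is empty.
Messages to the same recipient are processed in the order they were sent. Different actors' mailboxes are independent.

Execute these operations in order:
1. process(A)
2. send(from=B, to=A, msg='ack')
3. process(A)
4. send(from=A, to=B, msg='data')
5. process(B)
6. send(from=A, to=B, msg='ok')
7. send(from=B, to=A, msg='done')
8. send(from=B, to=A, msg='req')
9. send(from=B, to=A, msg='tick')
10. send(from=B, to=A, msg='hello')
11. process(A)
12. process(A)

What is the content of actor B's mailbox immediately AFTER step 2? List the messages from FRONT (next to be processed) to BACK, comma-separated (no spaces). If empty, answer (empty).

After 1 (process(A)): A:[] B:[]
After 2 (send(from=B, to=A, msg='ack')): A:[ack] B:[]

(empty)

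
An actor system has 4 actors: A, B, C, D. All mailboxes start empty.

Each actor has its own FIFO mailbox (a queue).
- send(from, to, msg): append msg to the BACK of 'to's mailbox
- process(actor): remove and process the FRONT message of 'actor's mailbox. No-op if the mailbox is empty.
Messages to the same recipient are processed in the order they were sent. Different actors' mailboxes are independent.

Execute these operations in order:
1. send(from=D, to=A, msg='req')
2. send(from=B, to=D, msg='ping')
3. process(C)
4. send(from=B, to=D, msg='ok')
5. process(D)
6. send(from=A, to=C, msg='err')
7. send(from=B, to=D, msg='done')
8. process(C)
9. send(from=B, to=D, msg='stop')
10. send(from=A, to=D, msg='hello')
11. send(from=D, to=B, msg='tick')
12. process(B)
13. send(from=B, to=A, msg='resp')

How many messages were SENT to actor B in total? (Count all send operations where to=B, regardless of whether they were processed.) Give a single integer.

Answer: 1

Derivation:
After 1 (send(from=D, to=A, msg='req')): A:[req] B:[] C:[] D:[]
After 2 (send(from=B, to=D, msg='ping')): A:[req] B:[] C:[] D:[ping]
After 3 (process(C)): A:[req] B:[] C:[] D:[ping]
After 4 (send(from=B, to=D, msg='ok')): A:[req] B:[] C:[] D:[ping,ok]
After 5 (process(D)): A:[req] B:[] C:[] D:[ok]
After 6 (send(from=A, to=C, msg='err')): A:[req] B:[] C:[err] D:[ok]
After 7 (send(from=B, to=D, msg='done')): A:[req] B:[] C:[err] D:[ok,done]
After 8 (process(C)): A:[req] B:[] C:[] D:[ok,done]
After 9 (send(from=B, to=D, msg='stop')): A:[req] B:[] C:[] D:[ok,done,stop]
After 10 (send(from=A, to=D, msg='hello')): A:[req] B:[] C:[] D:[ok,done,stop,hello]
After 11 (send(from=D, to=B, msg='tick')): A:[req] B:[tick] C:[] D:[ok,done,stop,hello]
After 12 (process(B)): A:[req] B:[] C:[] D:[ok,done,stop,hello]
After 13 (send(from=B, to=A, msg='resp')): A:[req,resp] B:[] C:[] D:[ok,done,stop,hello]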